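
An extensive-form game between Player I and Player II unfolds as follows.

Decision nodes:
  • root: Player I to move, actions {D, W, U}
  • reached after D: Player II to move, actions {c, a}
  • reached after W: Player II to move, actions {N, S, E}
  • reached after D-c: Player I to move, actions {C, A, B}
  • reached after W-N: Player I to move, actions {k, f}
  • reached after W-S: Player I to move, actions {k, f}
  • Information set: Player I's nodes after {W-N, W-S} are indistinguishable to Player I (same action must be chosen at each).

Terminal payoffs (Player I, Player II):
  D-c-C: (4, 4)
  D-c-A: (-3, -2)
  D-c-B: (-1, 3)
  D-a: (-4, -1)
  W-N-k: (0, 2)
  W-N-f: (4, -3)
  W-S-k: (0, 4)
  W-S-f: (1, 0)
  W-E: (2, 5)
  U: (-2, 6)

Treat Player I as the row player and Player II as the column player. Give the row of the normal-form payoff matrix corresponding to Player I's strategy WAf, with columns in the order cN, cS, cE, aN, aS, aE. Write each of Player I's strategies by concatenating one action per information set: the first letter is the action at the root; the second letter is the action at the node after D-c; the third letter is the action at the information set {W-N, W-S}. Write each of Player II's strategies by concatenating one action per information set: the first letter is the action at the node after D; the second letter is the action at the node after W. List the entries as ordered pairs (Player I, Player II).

(4,-3) (1,0) (2,5) (4,-3) (1,0) (2,5)

vs cN: Player I plays W → Player II plays N at [W] → Player I plays f at [W-N] → (4, -3)
vs cS: Player I plays W → Player II plays S at [W] → Player I plays f at [W-S] → (1, 0)
vs cE: Player I plays W → Player II plays E at [W] → (2, 5)
vs aN: Player I plays W → Player II plays N at [W] → Player I plays f at [W-N] → (4, -3)
vs aS: Player I plays W → Player II plays S at [W] → Player I plays f at [W-S] → (1, 0)
vs aE: Player I plays W → Player II plays E at [W] → (2, 5)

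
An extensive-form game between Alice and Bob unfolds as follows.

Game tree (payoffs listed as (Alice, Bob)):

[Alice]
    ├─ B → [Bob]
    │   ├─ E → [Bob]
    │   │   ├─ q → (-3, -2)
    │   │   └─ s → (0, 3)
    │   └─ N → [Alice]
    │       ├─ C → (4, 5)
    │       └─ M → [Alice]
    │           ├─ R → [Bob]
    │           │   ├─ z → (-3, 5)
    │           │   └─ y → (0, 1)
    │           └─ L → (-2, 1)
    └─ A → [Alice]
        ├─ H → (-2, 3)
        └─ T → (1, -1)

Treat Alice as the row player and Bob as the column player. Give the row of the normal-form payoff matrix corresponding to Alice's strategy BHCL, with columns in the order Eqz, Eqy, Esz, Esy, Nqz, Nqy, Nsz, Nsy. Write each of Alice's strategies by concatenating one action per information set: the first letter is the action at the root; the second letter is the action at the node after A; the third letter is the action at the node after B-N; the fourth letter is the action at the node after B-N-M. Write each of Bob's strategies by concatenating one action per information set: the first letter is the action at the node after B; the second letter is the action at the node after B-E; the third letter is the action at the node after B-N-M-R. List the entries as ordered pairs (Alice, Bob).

(-3,-2) (-3,-2) (0,3) (0,3) (4,5) (4,5) (4,5) (4,5)

vs Eqz: Alice plays B → Bob plays E at [B] → Bob plays q at [B-E] → (-3, -2)
vs Eqy: Alice plays B → Bob plays E at [B] → Bob plays q at [B-E] → (-3, -2)
vs Esz: Alice plays B → Bob plays E at [B] → Bob plays s at [B-E] → (0, 3)
vs Esy: Alice plays B → Bob plays E at [B] → Bob plays s at [B-E] → (0, 3)
vs Nqz: Alice plays B → Bob plays N at [B] → Alice plays C at [B-N] → (4, 5)
vs Nqy: Alice plays B → Bob plays N at [B] → Alice plays C at [B-N] → (4, 5)
vs Nsz: Alice plays B → Bob plays N at [B] → Alice plays C at [B-N] → (4, 5)
vs Nsy: Alice plays B → Bob plays N at [B] → Alice plays C at [B-N] → (4, 5)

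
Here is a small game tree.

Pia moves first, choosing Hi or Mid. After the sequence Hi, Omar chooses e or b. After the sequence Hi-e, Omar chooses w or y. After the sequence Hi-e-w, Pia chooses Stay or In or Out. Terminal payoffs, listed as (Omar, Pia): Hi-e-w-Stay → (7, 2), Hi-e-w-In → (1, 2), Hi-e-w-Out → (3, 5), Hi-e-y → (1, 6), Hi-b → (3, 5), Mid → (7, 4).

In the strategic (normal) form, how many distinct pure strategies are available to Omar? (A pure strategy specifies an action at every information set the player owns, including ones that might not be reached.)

4

Omar owns the node after Hi with actions {e, b} — two choices.
Omar owns the node after Hi-e with actions {w, y} — two choices.
A pure strategy fixes one action at each information set independently, so the count is the product 2 × 2 = 4.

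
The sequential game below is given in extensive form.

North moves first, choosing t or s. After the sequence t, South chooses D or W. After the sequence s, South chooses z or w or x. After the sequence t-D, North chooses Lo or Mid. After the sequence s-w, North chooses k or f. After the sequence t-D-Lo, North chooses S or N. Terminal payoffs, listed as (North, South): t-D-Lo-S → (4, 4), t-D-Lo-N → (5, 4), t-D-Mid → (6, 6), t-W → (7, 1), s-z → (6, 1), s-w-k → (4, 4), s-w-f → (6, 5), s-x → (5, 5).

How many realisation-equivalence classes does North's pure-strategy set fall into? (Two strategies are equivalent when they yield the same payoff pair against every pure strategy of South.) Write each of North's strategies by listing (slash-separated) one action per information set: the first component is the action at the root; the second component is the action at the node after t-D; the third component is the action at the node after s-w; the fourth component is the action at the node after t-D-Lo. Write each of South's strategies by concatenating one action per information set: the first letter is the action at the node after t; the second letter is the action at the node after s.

North has 16 pure strategies: t/Lo/k/S, t/Lo/k/N, t/Lo/f/S, t/Lo/f/N, t/Mid/k/S, t/Mid/k/N, t/Mid/f/S, t/Mid/f/N, s/Lo/k/S, s/Lo/k/N, s/Lo/f/S, s/Lo/f/N, s/Mid/k/S, s/Mid/k/N, s/Mid/f/S, s/Mid/f/N. Columns: Dz, Dw, Dx, Wz, Ww, Wx.
{t/Lo/k/S, t/Lo/f/S} → row (4,4) (4,4) (4,4) (7,1) (7,1) (7,1)
{t/Lo/k/N, t/Lo/f/N} → row (5,4) (5,4) (5,4) (7,1) (7,1) (7,1)
{t/Mid/k/S, t/Mid/k/N, t/Mid/f/S, t/Mid/f/N} → row (6,6) (6,6) (6,6) (7,1) (7,1) (7,1)
{s/Lo/k/S, s/Lo/k/N, s/Mid/k/S, s/Mid/k/N} → row (6,1) (4,4) (5,5) (6,1) (4,4) (5,5)
{s/Lo/f/S, s/Lo/f/N, s/Mid/f/S, s/Mid/f/N} → row (6,1) (6,5) (5,5) (6,1) (6,5) (5,5)
That's 5 distinct rows out of 16 strategies.

5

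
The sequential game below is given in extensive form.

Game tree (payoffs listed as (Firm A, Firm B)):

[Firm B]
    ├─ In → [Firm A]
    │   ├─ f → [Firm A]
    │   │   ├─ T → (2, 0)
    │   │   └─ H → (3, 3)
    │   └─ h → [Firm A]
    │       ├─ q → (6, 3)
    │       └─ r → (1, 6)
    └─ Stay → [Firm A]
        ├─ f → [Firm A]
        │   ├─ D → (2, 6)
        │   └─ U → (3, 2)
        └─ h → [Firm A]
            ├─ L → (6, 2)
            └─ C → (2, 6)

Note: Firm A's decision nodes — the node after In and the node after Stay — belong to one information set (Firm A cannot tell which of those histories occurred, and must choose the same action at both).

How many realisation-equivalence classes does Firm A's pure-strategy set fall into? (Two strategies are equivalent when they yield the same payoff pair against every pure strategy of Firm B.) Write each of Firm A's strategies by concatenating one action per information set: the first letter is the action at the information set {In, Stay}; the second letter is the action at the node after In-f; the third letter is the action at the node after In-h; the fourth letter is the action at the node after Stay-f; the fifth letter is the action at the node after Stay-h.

8

Firm A has 32 pure strategies: fTqDL, fTqDC, fTqUL, fTqUC, fTrDL, fTrDC, fTrUL, fTrUC, fHqDL, fHqDC, fHqUL, fHqUC, fHrDL, fHrDC, fHrUL, fHrUC, hTqDL, hTqDC, hTqUL, hTqUC, hTrDL, hTrDC, hTrUL, hTrUC, hHqDL, hHqDC, hHqUL, hHqUC, hHrDL, hHrDC, hHrUL, hHrUC. Columns: In, Stay.
{fTqDL, fTqDC, fTrDL, fTrDC} → row (2,0) (2,6)
{fTqUL, fTqUC, fTrUL, fTrUC} → row (2,0) (3,2)
{fHqDL, fHqDC, fHrDL, fHrDC} → row (3,3) (2,6)
{fHqUL, fHqUC, fHrUL, fHrUC} → row (3,3) (3,2)
{hTqDL, hTqUL, hHqDL, hHqUL} → row (6,3) (6,2)
{hTqDC, hTqUC, hHqDC, hHqUC} → row (6,3) (2,6)
{hTrDL, hTrUL, hHrDL, hHrUL} → row (1,6) (6,2)
{hTrDC, hTrUC, hHrDC, hHrUC} → row (1,6) (2,6)
That's 8 distinct rows out of 32 strategies.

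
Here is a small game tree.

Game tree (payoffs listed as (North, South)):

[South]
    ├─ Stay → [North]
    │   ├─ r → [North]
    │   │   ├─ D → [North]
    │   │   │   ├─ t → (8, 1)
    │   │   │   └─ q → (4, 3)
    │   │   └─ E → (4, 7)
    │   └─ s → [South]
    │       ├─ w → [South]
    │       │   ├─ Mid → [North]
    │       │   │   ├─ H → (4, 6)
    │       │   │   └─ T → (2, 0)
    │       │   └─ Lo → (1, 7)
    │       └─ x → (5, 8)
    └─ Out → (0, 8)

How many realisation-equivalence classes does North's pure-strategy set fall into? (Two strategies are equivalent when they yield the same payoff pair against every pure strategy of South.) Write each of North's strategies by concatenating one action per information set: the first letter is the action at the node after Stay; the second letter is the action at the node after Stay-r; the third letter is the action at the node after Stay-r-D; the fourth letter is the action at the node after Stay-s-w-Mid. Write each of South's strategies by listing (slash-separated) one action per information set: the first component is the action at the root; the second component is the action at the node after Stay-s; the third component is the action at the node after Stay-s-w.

5

North has 16 pure strategies: rDtH, rDtT, rDqH, rDqT, rEtH, rEtT, rEqH, rEqT, sDtH, sDtT, sDqH, sDqT, sEtH, sEtT, sEqH, sEqT. Columns: Stay/w/Mid, Stay/w/Lo, Stay/x/Mid, Stay/x/Lo, Out/w/Mid, Out/w/Lo, Out/x/Mid, Out/x/Lo.
{rDtH, rDtT} → row (8,1) (8,1) (8,1) (8,1) (0,8) (0,8) (0,8) (0,8)
{rDqH, rDqT} → row (4,3) (4,3) (4,3) (4,3) (0,8) (0,8) (0,8) (0,8)
{rEtH, rEtT, rEqH, rEqT} → row (4,7) (4,7) (4,7) (4,7) (0,8) (0,8) (0,8) (0,8)
{sDtH, sDqH, sEtH, sEqH} → row (4,6) (1,7) (5,8) (5,8) (0,8) (0,8) (0,8) (0,8)
{sDtT, sDqT, sEtT, sEqT} → row (2,0) (1,7) (5,8) (5,8) (0,8) (0,8) (0,8) (0,8)
That's 5 distinct rows out of 16 strategies.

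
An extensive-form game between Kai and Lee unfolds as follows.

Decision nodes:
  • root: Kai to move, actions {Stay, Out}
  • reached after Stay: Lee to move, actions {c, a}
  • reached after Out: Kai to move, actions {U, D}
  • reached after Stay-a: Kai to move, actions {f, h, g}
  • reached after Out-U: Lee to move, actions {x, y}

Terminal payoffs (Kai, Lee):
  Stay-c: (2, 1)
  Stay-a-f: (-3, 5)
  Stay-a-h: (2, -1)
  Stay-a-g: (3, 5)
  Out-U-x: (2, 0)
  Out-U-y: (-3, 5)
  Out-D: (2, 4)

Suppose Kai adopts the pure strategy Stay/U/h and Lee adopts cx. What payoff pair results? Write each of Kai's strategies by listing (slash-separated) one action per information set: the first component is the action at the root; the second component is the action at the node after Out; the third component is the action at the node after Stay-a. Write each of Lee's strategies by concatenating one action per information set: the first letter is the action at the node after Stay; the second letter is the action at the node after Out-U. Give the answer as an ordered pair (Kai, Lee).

Trace the play path from the root:
  Kai plays Stay
  Lee plays c at [Stay]
→ terminal payoff (2, 1).
(Kai's choice at the node after Out is never reached on this path, so it doesn't affect the outcome.)

(2, 1)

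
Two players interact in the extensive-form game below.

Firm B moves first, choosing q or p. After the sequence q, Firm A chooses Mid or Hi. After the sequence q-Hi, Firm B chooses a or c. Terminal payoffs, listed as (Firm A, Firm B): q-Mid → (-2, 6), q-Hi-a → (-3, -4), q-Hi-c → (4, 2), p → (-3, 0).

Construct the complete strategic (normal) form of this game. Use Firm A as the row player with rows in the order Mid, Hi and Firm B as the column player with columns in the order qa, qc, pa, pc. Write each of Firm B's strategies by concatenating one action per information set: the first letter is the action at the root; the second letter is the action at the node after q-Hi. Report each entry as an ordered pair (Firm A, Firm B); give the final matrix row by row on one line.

Row Mid: qa→(-2,6), qc→(-2,6), pa→(-3,0), pc→(-3,0)
Row Hi: qa→(-3,-4), qc→(4,2), pa→(-3,0), pc→(-3,0)

Mid: (-2,6) (-2,6) (-3,0) (-3,0) | Hi: (-3,-4) (4,2) (-3,0) (-3,0)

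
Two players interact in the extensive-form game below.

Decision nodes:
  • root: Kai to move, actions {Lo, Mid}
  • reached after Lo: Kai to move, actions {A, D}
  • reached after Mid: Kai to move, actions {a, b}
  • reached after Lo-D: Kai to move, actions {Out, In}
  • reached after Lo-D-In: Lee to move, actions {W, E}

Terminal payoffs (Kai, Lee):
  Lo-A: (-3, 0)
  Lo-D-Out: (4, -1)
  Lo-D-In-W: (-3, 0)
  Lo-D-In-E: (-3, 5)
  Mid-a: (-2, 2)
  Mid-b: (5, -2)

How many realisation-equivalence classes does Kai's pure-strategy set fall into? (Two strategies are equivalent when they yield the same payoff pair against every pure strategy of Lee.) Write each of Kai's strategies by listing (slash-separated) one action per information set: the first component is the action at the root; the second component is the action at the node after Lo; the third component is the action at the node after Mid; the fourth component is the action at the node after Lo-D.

5

Kai has 16 pure strategies: Lo/A/a/Out, Lo/A/a/In, Lo/A/b/Out, Lo/A/b/In, Lo/D/a/Out, Lo/D/a/In, Lo/D/b/Out, Lo/D/b/In, Mid/A/a/Out, Mid/A/a/In, Mid/A/b/Out, Mid/A/b/In, Mid/D/a/Out, Mid/D/a/In, Mid/D/b/Out, Mid/D/b/In. Columns: W, E.
{Lo/A/a/Out, Lo/A/a/In, Lo/A/b/Out, Lo/A/b/In} → row (-3,0) (-3,0)
{Lo/D/a/Out, Lo/D/b/Out} → row (4,-1) (4,-1)
{Lo/D/a/In, Lo/D/b/In} → row (-3,0) (-3,5)
{Mid/A/a/Out, Mid/A/a/In, Mid/D/a/Out, Mid/D/a/In} → row (-2,2) (-2,2)
{Mid/A/b/Out, Mid/A/b/In, Mid/D/b/Out, Mid/D/b/In} → row (5,-2) (5,-2)
That's 5 distinct rows out of 16 strategies.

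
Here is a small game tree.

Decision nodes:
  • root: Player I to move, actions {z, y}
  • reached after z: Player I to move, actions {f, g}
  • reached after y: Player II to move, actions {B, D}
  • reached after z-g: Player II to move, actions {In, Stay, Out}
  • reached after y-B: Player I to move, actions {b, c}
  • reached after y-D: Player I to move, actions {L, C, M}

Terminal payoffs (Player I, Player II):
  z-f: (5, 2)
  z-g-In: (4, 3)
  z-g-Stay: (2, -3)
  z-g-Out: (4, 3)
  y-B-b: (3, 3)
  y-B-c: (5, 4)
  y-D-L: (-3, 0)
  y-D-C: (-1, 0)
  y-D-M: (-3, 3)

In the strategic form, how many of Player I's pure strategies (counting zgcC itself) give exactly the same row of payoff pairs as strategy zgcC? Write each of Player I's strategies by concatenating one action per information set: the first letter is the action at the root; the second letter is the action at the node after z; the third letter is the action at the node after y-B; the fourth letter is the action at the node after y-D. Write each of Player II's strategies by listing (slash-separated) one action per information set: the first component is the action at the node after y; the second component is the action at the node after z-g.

Row for zgcC (columns B/In, B/Stay, B/Out, D/In, D/Stay, D/Out): (4,3) (2,-3) (4,3) (4,3) (2,-3) (4,3).
Under zgcC, Player I's choice at the node after y-B and at the node after y-D can never be reached regardless of what Player II does, so varying those choices leaves every outcome unchanged.
Holding the reachable choices fixed and varying the unreachable ones freely already gives 2 × 3 = 6 equivalent strategies.
No other strategy reproduces this row, so those 6 are the full class: zgbL, zgbC, zgbM, zgcL, zgcC, zgcM.

6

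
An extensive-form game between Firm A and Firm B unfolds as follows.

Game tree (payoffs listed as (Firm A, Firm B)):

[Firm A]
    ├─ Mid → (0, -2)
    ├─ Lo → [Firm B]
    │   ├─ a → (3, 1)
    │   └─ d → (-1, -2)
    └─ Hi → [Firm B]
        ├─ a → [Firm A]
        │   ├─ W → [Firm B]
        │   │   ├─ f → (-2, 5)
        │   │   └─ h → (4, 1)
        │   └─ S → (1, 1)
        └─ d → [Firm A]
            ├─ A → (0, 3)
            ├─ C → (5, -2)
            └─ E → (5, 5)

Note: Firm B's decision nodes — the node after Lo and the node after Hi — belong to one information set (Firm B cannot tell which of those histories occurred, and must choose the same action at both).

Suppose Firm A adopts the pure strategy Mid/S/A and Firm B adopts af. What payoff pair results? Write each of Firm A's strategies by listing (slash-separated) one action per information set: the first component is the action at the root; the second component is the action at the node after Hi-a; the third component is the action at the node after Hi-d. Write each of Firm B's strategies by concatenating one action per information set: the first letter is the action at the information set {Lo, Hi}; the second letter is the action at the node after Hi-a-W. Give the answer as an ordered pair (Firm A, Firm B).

(0, -2)

Trace the play path from the root:
  Firm A plays Mid
→ terminal payoff (0, -2).
(Firm A's choice at the node after Hi-a is never reached on this path, so it doesn't affect the outcome.)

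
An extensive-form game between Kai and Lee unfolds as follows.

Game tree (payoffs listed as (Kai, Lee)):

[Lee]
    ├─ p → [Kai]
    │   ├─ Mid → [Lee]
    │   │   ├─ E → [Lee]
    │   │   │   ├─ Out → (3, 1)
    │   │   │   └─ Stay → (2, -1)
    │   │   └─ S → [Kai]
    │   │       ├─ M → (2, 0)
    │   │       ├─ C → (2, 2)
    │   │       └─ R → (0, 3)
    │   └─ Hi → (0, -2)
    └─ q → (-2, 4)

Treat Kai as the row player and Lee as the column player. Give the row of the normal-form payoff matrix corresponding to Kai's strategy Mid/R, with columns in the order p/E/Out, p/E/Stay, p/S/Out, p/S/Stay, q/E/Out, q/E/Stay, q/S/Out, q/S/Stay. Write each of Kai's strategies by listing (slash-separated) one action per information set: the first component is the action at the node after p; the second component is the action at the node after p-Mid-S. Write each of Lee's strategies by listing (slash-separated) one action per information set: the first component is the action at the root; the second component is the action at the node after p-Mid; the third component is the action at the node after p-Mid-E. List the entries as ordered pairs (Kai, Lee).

vs p/E/Out: Lee plays p → Kai plays Mid at [p] → Lee plays E at [p-Mid] → Lee plays Out at [p-Mid-E] → (3, 1)
vs p/E/Stay: Lee plays p → Kai plays Mid at [p] → Lee plays E at [p-Mid] → Lee plays Stay at [p-Mid-E] → (2, -1)
vs p/S/Out: Lee plays p → Kai plays Mid at [p] → Lee plays S at [p-Mid] → Kai plays R at [p-Mid-S] → (0, 3)
vs p/S/Stay: Lee plays p → Kai plays Mid at [p] → Lee plays S at [p-Mid] → Kai plays R at [p-Mid-S] → (0, 3)
vs q/E/Out: Lee plays q → (-2, 4)
vs q/E/Stay: Lee plays q → (-2, 4)
vs q/S/Out: Lee plays q → (-2, 4)
vs q/S/Stay: Lee plays q → (-2, 4)

(3,1) (2,-1) (0,3) (0,3) (-2,4) (-2,4) (-2,4) (-2,4)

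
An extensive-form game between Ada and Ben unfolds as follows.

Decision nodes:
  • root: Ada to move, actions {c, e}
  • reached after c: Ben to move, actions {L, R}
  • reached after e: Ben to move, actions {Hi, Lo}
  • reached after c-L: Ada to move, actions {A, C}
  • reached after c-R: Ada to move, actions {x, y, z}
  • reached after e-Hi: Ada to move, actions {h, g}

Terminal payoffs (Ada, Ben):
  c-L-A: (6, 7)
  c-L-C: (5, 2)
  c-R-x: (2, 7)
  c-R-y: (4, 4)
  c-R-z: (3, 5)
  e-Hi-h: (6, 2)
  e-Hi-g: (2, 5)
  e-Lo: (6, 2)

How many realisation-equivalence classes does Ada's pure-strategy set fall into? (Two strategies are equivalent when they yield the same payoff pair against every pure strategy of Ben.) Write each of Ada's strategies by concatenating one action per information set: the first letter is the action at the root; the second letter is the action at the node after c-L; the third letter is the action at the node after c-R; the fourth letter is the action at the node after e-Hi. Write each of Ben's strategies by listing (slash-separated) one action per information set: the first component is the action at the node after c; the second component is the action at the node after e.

8

Ada has 24 pure strategies: cAxh, cAxg, cAyh, cAyg, cAzh, cAzg, cCxh, cCxg, cCyh, cCyg, cCzh, cCzg, eAxh, eAxg, eAyh, eAyg, eAzh, eAzg, eCxh, eCxg, eCyh, eCyg, eCzh, eCzg. Columns: L/Hi, L/Lo, R/Hi, R/Lo.
{cAxh, cAxg} → row (6,7) (6,7) (2,7) (2,7)
{cAyh, cAyg} → row (6,7) (6,7) (4,4) (4,4)
{cAzh, cAzg} → row (6,7) (6,7) (3,5) (3,5)
{cCxh, cCxg} → row (5,2) (5,2) (2,7) (2,7)
{cCyh, cCyg} → row (5,2) (5,2) (4,4) (4,4)
{cCzh, cCzg} → row (5,2) (5,2) (3,5) (3,5)
{eAxh, eAyh, eAzh, eCxh, eCyh, eCzh} → row (6,2) (6,2) (6,2) (6,2)
{eAxg, eAyg, eAzg, eCxg, eCyg, eCzg} → row (2,5) (6,2) (2,5) (6,2)
That's 8 distinct rows out of 24 strategies.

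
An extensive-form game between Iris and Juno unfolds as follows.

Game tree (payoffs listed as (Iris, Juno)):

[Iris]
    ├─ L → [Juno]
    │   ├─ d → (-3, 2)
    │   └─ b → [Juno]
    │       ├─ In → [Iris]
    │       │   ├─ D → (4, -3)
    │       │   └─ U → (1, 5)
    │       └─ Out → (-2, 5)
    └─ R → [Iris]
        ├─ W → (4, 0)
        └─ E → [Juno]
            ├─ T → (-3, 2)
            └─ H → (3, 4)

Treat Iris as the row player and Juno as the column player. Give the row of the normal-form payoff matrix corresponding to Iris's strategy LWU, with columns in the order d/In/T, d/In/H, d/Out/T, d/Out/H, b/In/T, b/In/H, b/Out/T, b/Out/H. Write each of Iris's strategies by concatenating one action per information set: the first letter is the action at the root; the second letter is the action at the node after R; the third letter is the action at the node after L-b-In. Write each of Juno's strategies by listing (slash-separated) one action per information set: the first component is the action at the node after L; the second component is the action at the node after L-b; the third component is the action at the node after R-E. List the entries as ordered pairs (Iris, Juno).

(-3,2) (-3,2) (-3,2) (-3,2) (1,5) (1,5) (-2,5) (-2,5)

vs d/In/T: Iris plays L → Juno plays d at [L] → (-3, 2)
vs d/In/H: Iris plays L → Juno plays d at [L] → (-3, 2)
vs d/Out/T: Iris plays L → Juno plays d at [L] → (-3, 2)
vs d/Out/H: Iris plays L → Juno plays d at [L] → (-3, 2)
vs b/In/T: Iris plays L → Juno plays b at [L] → Juno plays In at [L-b] → Iris plays U at [L-b-In] → (1, 5)
vs b/In/H: Iris plays L → Juno plays b at [L] → Juno plays In at [L-b] → Iris plays U at [L-b-In] → (1, 5)
vs b/Out/T: Iris plays L → Juno plays b at [L] → Juno plays Out at [L-b] → (-2, 5)
vs b/Out/H: Iris plays L → Juno plays b at [L] → Juno plays Out at [L-b] → (-2, 5)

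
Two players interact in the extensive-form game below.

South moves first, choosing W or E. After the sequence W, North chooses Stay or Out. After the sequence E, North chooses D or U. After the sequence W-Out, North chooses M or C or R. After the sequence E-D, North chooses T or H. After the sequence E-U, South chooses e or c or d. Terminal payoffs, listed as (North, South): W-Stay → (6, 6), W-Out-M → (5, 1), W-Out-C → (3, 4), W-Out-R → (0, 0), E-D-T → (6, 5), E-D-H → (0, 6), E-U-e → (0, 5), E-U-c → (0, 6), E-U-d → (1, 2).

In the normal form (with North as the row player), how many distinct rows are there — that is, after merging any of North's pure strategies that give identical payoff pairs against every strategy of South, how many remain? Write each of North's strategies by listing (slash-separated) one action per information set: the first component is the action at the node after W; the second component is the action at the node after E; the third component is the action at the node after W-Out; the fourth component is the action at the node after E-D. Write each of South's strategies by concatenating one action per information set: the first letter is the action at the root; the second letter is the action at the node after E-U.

12

North has 24 pure strategies: Stay/D/M/T, Stay/D/M/H, Stay/D/C/T, Stay/D/C/H, Stay/D/R/T, Stay/D/R/H, Stay/U/M/T, Stay/U/M/H, Stay/U/C/T, Stay/U/C/H, Stay/U/R/T, Stay/U/R/H, Out/D/M/T, Out/D/M/H, Out/D/C/T, Out/D/C/H, Out/D/R/T, Out/D/R/H, Out/U/M/T, Out/U/M/H, Out/U/C/T, Out/U/C/H, Out/U/R/T, Out/U/R/H. Columns: We, Wc, Wd, Ee, Ec, Ed.
{Stay/D/M/T, Stay/D/C/T, Stay/D/R/T} → row (6,6) (6,6) (6,6) (6,5) (6,5) (6,5)
{Stay/D/M/H, Stay/D/C/H, Stay/D/R/H} → row (6,6) (6,6) (6,6) (0,6) (0,6) (0,6)
{Stay/U/M/T, Stay/U/M/H, Stay/U/C/T, Stay/U/C/H, Stay/U/R/T, Stay/U/R/H} → row (6,6) (6,6) (6,6) (0,5) (0,6) (1,2)
{Out/D/M/T} → row (5,1) (5,1) (5,1) (6,5) (6,5) (6,5)
{Out/D/M/H} → row (5,1) (5,1) (5,1) (0,6) (0,6) (0,6)
{Out/D/C/T} → row (3,4) (3,4) (3,4) (6,5) (6,5) (6,5)
{Out/D/C/H} → row (3,4) (3,4) (3,4) (0,6) (0,6) (0,6)
{Out/D/R/T} → row (0,0) (0,0) (0,0) (6,5) (6,5) (6,5)
{Out/D/R/H} → row (0,0) (0,0) (0,0) (0,6) (0,6) (0,6)
{Out/U/M/T, Out/U/M/H} → row (5,1) (5,1) (5,1) (0,5) (0,6) (1,2)
{Out/U/C/T, Out/U/C/H} → row (3,4) (3,4) (3,4) (0,5) (0,6) (1,2)
{Out/U/R/T, Out/U/R/H} → row (0,0) (0,0) (0,0) (0,5) (0,6) (1,2)
That's 12 distinct rows out of 24 strategies.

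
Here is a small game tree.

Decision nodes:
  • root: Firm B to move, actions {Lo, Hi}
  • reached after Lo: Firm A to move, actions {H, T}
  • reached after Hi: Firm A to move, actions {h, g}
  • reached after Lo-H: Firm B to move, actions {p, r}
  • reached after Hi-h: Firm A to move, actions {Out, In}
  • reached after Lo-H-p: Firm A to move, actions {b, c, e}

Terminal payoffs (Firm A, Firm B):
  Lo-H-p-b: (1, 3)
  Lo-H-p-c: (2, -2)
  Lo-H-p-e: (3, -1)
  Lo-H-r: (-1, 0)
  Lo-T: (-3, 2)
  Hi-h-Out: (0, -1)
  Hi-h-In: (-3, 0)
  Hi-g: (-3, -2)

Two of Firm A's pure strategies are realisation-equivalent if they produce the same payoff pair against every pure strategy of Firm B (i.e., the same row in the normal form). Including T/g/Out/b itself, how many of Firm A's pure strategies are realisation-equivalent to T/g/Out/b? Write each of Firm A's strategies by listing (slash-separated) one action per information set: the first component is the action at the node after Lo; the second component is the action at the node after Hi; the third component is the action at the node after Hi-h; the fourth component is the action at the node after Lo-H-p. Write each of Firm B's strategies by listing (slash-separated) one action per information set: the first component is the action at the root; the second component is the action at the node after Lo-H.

Row for T/g/Out/b (columns Lo/p, Lo/r, Hi/p, Hi/r): (-3,2) (-3,2) (-3,-2) (-3,-2).
Under T/g/Out/b, Firm A's choice at the node after Hi-h and at the node after Lo-H-p can never be reached regardless of what Firm B does, so varying those choices leaves every outcome unchanged.
Holding the reachable choices fixed and varying the unreachable ones freely already gives 2 × 3 = 6 equivalent strategies.
No other strategy reproduces this row, so those 6 are the full class: T/g/Out/b, T/g/Out/c, T/g/Out/e, T/g/In/b, T/g/In/c, T/g/In/e.

6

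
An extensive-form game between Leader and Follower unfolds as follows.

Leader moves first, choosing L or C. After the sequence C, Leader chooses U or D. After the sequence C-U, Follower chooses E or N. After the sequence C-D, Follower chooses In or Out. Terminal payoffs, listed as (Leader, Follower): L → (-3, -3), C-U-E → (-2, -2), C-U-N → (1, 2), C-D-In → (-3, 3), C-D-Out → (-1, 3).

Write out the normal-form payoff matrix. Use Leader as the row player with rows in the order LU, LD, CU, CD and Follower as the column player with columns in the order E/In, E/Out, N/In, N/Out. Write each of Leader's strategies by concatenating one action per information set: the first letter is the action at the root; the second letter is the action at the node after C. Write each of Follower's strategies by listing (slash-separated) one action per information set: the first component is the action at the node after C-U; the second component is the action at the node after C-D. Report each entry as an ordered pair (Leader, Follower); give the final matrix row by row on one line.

LU: (-3,-3) (-3,-3) (-3,-3) (-3,-3) | LD: (-3,-3) (-3,-3) (-3,-3) (-3,-3) | CU: (-2,-2) (-2,-2) (1,2) (1,2) | CD: (-3,3) (-1,3) (-3,3) (-1,3)

Row LU: E/In→(-3,-3), E/Out→(-3,-3), N/In→(-3,-3), N/Out→(-3,-3)
Row LD: E/In→(-3,-3), E/Out→(-3,-3), N/In→(-3,-3), N/Out→(-3,-3)
Row CU: E/In→(-2,-2), E/Out→(-2,-2), N/In→(1,2), N/Out→(1,2)
Row CD: E/In→(-3,3), E/Out→(-1,3), N/In→(-3,3), N/Out→(-1,3)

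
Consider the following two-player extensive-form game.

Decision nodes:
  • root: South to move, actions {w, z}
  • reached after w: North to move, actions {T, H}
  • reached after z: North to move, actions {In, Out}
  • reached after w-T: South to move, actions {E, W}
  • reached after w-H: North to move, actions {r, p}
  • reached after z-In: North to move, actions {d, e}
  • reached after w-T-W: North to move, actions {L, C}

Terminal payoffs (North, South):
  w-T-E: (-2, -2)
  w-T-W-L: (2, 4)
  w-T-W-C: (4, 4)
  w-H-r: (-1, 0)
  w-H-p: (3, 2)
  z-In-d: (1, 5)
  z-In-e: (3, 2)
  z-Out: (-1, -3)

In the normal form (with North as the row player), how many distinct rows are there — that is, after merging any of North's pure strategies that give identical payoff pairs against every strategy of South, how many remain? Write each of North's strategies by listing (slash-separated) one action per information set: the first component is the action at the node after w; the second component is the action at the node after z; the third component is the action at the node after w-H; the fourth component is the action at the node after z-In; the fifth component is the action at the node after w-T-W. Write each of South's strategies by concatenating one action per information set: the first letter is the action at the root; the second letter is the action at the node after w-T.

North has 32 pure strategies: T/In/r/d/L, T/In/r/d/C, T/In/r/e/L, T/In/r/e/C, T/In/p/d/L, T/In/p/d/C, T/In/p/e/L, T/In/p/e/C, T/Out/r/d/L, T/Out/r/d/C, T/Out/r/e/L, T/Out/r/e/C, T/Out/p/d/L, T/Out/p/d/C, T/Out/p/e/L, T/Out/p/e/C, H/In/r/d/L, H/In/r/d/C, H/In/r/e/L, H/In/r/e/C, H/In/p/d/L, H/In/p/d/C, H/In/p/e/L, H/In/p/e/C, H/Out/r/d/L, H/Out/r/d/C, H/Out/r/e/L, H/Out/r/e/C, H/Out/p/d/L, H/Out/p/d/C, H/Out/p/e/L, H/Out/p/e/C. Columns: wE, wW, zE, zW.
{T/In/r/d/L, T/In/p/d/L} → row (-2,-2) (2,4) (1,5) (1,5)
{T/In/r/d/C, T/In/p/d/C} → row (-2,-2) (4,4) (1,5) (1,5)
{T/In/r/e/L, T/In/p/e/L} → row (-2,-2) (2,4) (3,2) (3,2)
{T/In/r/e/C, T/In/p/e/C} → row (-2,-2) (4,4) (3,2) (3,2)
{T/Out/r/d/L, T/Out/r/e/L, T/Out/p/d/L, T/Out/p/e/L} → row (-2,-2) (2,4) (-1,-3) (-1,-3)
{T/Out/r/d/C, T/Out/r/e/C, T/Out/p/d/C, T/Out/p/e/C} → row (-2,-2) (4,4) (-1,-3) (-1,-3)
{H/In/r/d/L, H/In/r/d/C} → row (-1,0) (-1,0) (1,5) (1,5)
{H/In/r/e/L, H/In/r/e/C} → row (-1,0) (-1,0) (3,2) (3,2)
{H/In/p/d/L, H/In/p/d/C} → row (3,2) (3,2) (1,5) (1,5)
{H/In/p/e/L, H/In/p/e/C} → row (3,2) (3,2) (3,2) (3,2)
{H/Out/r/d/L, H/Out/r/d/C, H/Out/r/e/L, H/Out/r/e/C} → row (-1,0) (-1,0) (-1,-3) (-1,-3)
{H/Out/p/d/L, H/Out/p/d/C, H/Out/p/e/L, H/Out/p/e/C} → row (3,2) (3,2) (-1,-3) (-1,-3)
That's 12 distinct rows out of 32 strategies.

12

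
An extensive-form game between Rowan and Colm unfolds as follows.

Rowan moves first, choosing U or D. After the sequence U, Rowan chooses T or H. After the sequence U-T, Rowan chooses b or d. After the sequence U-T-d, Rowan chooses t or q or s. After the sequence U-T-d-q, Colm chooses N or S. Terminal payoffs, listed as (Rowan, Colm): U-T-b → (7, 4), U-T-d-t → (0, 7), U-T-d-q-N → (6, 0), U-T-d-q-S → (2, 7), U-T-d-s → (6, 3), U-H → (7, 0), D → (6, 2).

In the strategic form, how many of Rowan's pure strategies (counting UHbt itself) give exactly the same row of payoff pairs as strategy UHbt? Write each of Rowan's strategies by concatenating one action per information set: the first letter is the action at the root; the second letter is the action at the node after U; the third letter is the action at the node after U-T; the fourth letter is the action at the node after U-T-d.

6

Row for UHbt (columns N, S): (7,0) (7,0).
Under UHbt, Rowan's choice at the node after U-T and at the node after U-T-d can never be reached regardless of what Colm does, so varying those choices leaves every outcome unchanged.
Holding the reachable choices fixed and varying the unreachable ones freely already gives 2 × 3 = 6 equivalent strategies.
No other strategy reproduces this row, so those 6 are the full class: UHbt, UHbq, UHbs, UHdt, UHdq, UHds.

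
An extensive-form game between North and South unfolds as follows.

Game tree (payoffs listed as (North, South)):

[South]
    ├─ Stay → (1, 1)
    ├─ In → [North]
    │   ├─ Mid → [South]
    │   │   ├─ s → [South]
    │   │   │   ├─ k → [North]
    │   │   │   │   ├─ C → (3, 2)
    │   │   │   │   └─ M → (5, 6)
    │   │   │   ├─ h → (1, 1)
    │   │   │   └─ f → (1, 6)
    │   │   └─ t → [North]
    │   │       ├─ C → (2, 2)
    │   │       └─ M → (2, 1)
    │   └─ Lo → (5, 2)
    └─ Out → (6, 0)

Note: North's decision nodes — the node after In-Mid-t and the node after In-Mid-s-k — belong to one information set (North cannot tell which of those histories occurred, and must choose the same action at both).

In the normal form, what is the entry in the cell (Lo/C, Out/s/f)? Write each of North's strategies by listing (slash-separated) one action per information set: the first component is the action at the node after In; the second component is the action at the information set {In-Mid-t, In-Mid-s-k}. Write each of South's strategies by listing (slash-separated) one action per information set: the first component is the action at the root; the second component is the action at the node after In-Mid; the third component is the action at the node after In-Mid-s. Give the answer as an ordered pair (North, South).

Trace the play path from the root:
  South plays Out
→ terminal payoff (6, 0).
(North's choice at the node after In is never reached on this path, so it doesn't affect the outcome.)

(6, 0)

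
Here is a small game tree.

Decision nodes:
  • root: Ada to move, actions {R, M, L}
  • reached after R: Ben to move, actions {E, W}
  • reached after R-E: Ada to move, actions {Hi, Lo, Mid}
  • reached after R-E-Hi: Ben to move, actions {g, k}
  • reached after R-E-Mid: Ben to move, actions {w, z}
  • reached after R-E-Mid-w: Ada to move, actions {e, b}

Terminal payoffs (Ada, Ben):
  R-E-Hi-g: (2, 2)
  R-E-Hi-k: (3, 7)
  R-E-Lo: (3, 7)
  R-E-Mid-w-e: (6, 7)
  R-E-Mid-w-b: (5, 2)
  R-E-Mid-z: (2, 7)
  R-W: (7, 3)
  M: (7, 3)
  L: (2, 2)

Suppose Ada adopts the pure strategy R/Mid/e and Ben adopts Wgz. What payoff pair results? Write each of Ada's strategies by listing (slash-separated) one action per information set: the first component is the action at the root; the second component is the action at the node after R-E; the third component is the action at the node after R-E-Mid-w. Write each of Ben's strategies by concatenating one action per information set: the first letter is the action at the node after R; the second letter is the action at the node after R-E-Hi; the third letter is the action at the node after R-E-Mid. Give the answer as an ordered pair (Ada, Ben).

(7, 3)

Trace the play path from the root:
  Ada plays R
  Ben plays W at [R]
→ terminal payoff (7, 3).
(Ada's choice at the node after R-E is never reached on this path, so it doesn't affect the outcome.)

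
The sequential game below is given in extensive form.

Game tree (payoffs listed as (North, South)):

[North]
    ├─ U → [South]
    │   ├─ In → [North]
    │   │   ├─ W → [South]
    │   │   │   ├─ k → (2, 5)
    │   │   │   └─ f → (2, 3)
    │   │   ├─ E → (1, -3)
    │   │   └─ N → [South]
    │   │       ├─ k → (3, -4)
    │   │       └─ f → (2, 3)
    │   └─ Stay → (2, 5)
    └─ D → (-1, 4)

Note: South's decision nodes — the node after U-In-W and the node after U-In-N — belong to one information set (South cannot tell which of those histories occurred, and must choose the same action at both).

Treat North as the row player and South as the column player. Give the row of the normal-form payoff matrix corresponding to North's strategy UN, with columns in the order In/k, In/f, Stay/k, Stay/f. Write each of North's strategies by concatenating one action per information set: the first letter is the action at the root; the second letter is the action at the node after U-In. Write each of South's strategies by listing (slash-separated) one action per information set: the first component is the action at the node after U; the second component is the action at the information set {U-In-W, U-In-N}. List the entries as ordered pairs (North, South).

(3,-4) (2,3) (2,5) (2,5)

vs In/k: North plays U → South plays In at [U] → North plays N at [U-In] → South plays k at [U-In-N] → (3, -4)
vs In/f: North plays U → South plays In at [U] → North plays N at [U-In] → South plays f at [U-In-N] → (2, 3)
vs Stay/k: North plays U → South plays Stay at [U] → (2, 5)
vs Stay/f: North plays U → South plays Stay at [U] → (2, 5)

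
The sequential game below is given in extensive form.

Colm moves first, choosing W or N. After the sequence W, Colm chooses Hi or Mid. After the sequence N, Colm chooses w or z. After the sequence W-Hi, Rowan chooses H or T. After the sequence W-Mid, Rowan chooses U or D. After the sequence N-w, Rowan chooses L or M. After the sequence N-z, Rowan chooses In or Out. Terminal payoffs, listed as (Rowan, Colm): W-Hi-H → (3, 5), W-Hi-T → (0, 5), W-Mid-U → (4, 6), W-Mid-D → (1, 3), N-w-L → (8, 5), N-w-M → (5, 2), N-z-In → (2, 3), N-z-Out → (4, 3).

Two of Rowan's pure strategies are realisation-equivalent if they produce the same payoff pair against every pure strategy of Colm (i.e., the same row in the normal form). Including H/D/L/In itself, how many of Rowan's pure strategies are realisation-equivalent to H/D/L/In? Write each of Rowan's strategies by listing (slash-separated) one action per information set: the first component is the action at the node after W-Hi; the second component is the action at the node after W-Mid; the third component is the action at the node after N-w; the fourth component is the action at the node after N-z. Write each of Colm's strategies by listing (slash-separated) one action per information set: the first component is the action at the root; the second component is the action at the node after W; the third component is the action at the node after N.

1

Row for H/D/L/In (columns W/Hi/w, W/Hi/z, W/Mid/w, W/Mid/z, N/Hi/w, N/Hi/z, N/Mid/w, N/Mid/z): (3,5) (3,5) (1,3) (1,3) (8,5) (2,3) (8,5) (2,3).
Every one of Rowan's information sets is on the play path for some reply by Colm when Rowan follows H/D/L/In.
Changing the action at any of them therefore changes at least one column, so only H/D/L/In itself gives this row.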